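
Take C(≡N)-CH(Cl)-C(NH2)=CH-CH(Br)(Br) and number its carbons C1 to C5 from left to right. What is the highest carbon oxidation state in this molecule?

+3

Tallying each carbon's bonds:
C1: 1C, 3N → 0 + 3 = +3
C2: 2C, 1H, 1Cl → 0 − 1 + 1 = 0
C3: 3C, 1N → 0 + 1 = +1
C4: 3C, 1H → 0 − 1 = -1
C5: 1C, 1H, 2Br → 0 − 1 + 2 = +1
The highest value is +3.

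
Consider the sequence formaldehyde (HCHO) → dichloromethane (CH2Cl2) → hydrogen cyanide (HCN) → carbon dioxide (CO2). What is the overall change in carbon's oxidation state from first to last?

Carbon oxidation states along the series — formaldehyde: 0, dichloromethane: 0, hydrogen cyanide: +2, carbon dioxide: +4.
Net change = +4 − (0) = +4.

+4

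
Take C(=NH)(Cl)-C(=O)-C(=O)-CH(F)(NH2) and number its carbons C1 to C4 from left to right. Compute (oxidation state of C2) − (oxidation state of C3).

0

C2: 2C, 2O → 0 + 2 = +2
C3: 2C, 2O → 0 + 2 = +2
Difference: +2 − (+2) = 0.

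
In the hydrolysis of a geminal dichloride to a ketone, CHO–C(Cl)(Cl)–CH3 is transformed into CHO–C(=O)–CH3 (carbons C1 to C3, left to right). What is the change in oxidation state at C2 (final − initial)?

0

Before: C2 has 2 bonds to C, 2 bonds to Cl → oxidation state +2.
After: C2 has 2 bonds to C, 2 bonds to O → oxidation state +2.
Δ = +2 − (+2) = 0, so no net redox change at C2.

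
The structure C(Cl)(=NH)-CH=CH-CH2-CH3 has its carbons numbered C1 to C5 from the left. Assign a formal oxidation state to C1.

+3

C1 has one bond to C (0), one bond to Cl (+1), a double bond to N (2×+1 = +2).
Oxidation state = 0 + 1 + 2 = +3.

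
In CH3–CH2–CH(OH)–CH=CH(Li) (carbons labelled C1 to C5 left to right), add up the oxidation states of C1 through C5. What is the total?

Tallying each carbon's bonds:
C1: 1C, 3H → 0 − 3 = -3
C2: 2C, 2H → 0 − 2 = -2
C3: 2C, 1H, 1O → 0 − 1 + 1 = 0
C4: 3C, 1H → 0 − 1 = -1
C5: 2C, 1H, 1Li → 0 − 1 − 1 = -2
Sum = -3 − 2 + 0 − 1 − 2 = -8.

-8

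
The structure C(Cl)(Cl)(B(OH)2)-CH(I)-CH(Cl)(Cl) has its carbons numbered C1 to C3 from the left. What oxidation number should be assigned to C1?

+1

C1 has one bond to C (0), one bond to Cl (+1), one bond to Cl (+1), one bond to B (-1).
Oxidation state = 0 + 1 + 1 − 1 = +1.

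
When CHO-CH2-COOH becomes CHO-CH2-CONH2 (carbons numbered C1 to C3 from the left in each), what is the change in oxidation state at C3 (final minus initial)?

0

Before: C3 has 1 bond to C, 3 bonds to O → oxidation state +3.
After: C3 has 1 bond to C, 2 bonds to O, 1 bond to N → oxidation state +3.
Δ = +3 − (+3) = 0, so no net redox change at C3.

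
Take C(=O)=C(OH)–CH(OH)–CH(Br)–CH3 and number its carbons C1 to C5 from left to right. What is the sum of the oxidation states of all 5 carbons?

Count +1 for every bond to an atom more electronegative than carbon and −1 for every bond to one less electronegative; C–C bonds are 0. Tallying each carbon:
C1: 2C, 2O → 0 + 2 = +2
C2: 3C, 1O → 0 + 1 = +1
C3: 2C, 1H, 1O → 0 − 1 + 1 = 0
C4: 2C, 1H, 1Br → 0 − 1 + 1 = 0
C5: 1C, 3H → 0 − 3 = -3
Sum = +2 + 1 + 0 + 0 − 3 = 0.

0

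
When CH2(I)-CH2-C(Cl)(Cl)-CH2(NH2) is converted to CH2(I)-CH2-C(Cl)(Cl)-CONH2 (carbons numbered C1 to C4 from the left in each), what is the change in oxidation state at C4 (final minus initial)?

Before: C4 has 1 bond to C, 2 bonds to H, 1 bond to N → oxidation state -1.
After: C4 has 1 bond to C, 2 bonds to O, 1 bond to N → oxidation state +3.
Δ = +3 − (-1) = +4, so this is an oxidation at C4.

+4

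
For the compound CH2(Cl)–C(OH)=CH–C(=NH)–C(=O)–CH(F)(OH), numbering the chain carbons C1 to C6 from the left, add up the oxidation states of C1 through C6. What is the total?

+4

Tallying each carbon's bonds:
C1: 1C, 2H, 1Cl → 0 − 2 + 1 = -1
C2: 3C, 1O → 0 + 1 = +1
C3: 3C, 1H → 0 − 1 = -1
C4: 2C, 2N → 0 + 2 = +2
C5: 2C, 2O → 0 + 2 = +2
C6: 1C, 1H, 1O, 1F → 0 − 1 + 1 + 1 = +1
Sum = -1 + 1 − 1 + 2 + 2 + 1 = +4.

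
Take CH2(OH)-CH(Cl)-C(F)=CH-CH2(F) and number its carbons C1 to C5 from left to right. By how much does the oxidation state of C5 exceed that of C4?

0

C5: 1C, 2H, 1F → 0 − 2 + 1 = -1
C4: 3C, 1H → 0 − 1 = -1
Difference: -1 − (-1) = 0.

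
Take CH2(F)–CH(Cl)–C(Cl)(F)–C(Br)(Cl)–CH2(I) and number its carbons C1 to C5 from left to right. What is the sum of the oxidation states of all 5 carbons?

+2

Tallying each carbon's bonds:
C1: 1C, 2H, 1F → 0 − 2 + 1 = -1
C2: 2C, 1H, 1Cl → 0 − 1 + 1 = 0
C3: 2C, 1F, 1Cl → 0 + 1 + 1 = +2
C4: 2C, 1Cl, 1Br → 0 + 1 + 1 = +2
C5: 1C, 2H, 1I → 0 − 2 + 1 = -1
Sum = -1 + 0 + 2 + 2 − 1 = +2.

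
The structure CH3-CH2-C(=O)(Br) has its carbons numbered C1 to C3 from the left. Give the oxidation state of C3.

+3

Count +1 for every bond to an atom more electronegative than carbon and −1 for every bond to one less electronegative; C–C bonds are 0.
C3 has one bond to C (0), a double bond to O (2×+1 = +2), one bond to Br (+1).
Oxidation state = 0 + 2 + 1 = +3.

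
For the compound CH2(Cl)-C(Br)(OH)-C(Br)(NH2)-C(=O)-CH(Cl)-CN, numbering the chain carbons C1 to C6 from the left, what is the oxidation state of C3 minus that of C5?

C3: 2C, 1N, 1Br → 0 + 1 + 1 = +2
C5: 2C, 1H, 1Cl → 0 − 1 + 1 = 0
Difference: +2 − (0) = +2.

+2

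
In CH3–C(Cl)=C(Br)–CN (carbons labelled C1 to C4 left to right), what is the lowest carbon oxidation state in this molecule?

-3

Count +1 for every bond to an atom more electronegative than carbon and −1 for every bond to one less electronegative; C–C bonds are 0. Tallying each carbon:
C1: 1C, 3H → 0 − 3 = -3
C2: 3C, 1Cl → 0 + 1 = +1
C3: 3C, 1Br → 0 + 1 = +1
C4: 1C, 3N → 0 + 3 = +3
The lowest value is -3.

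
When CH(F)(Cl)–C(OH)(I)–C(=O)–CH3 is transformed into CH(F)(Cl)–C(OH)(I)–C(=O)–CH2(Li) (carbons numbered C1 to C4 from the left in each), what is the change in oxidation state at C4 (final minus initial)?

Before: C4 has 1 bond to C, 3 bonds to H → oxidation state -3.
After: C4 has 1 bond to C, 2 bonds to H, 1 bond to Li → oxidation state -3.
Δ = -3 − (-3) = 0, so no net redox change at C4.

0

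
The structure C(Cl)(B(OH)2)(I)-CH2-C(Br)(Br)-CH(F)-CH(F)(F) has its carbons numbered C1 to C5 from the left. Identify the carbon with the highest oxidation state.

Assign +1 per bond to O/N/halogen, −1 per bond to H or an electropositive element, and 0 per bond to carbon. Tallying each carbon:
C1: 1C, 1Cl, 1I, 1B → 0 + 1 + 1 − 1 = +1
C2: 2C, 2H → 0 − 2 = -2
C3: 2C, 2Br → 0 + 2 = +2
C4: 2C, 1H, 1F → 0 − 1 + 1 = 0
C5: 1C, 1H, 2F → 0 − 1 + 2 = +1
The most oxidised carbon is C3 at +2.

C3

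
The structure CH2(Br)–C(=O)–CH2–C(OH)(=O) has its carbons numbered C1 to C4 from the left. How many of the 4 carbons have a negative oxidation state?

Tallying each carbon's bonds:
C1: 1C, 2H, 1Br → 0 − 2 + 1 = -1
C2: 2C, 2O → 0 + 2 = +2
C3: 2C, 2H → 0 − 2 = -2
C4: 1C, 3O → 0 + 3 = +3
2 carbons (C1, C3) meet the condition.

2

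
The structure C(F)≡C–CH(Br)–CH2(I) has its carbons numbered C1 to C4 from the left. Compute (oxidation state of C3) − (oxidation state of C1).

C3: 2C, 1H, 1Br → 0 − 1 + 1 = 0
C1: 3C, 1F → 0 + 1 = +1
Difference: 0 − (+1) = -1.

-1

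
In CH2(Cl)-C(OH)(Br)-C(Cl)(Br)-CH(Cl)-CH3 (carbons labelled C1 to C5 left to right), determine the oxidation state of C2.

+2

C2 has one bond to C (0), one bond to C (0), one bond to O (+1), one bond to Br (+1).
Oxidation state = 0 + 0 + 1 + 1 = +2.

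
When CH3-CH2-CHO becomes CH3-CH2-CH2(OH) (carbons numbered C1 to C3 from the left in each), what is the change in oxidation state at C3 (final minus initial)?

-2

Before: C3 has 1 bond to C, 1 bond to H, 2 bonds to O → oxidation state +1.
After: C3 has 1 bond to C, 2 bonds to H, 1 bond to O → oxidation state -1.
Δ = -1 − (+1) = -2, so this is a reduction at C3.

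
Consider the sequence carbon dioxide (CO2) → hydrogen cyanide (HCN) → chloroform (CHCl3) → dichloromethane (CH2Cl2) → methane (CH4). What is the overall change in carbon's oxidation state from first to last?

-8

Carbon oxidation states along the series — carbon dioxide: +4, hydrogen cyanide: +2, chloroform: +2, dichloromethane: 0, methane: -4.
Net change = -4 − (+4) = -8.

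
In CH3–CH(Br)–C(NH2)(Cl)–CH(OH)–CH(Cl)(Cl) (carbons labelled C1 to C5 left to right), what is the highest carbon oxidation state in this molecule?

Tallying each carbon's bonds:
C1: 1C, 3H → 0 − 3 = -3
C2: 2C, 1H, 1Br → 0 − 1 + 1 = 0
C3: 2C, 1N, 1Cl → 0 + 1 + 1 = +2
C4: 2C, 1H, 1O → 0 − 1 + 1 = 0
C5: 1C, 1H, 2Cl → 0 − 1 + 2 = +1
The highest value is +2.

+2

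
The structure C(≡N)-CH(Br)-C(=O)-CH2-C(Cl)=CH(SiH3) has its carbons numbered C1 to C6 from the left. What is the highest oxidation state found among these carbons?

Tallying each carbon's bonds:
C1: 1C, 3N → 0 + 3 = +3
C2: 2C, 1H, 1Br → 0 − 1 + 1 = 0
C3: 2C, 2O → 0 + 2 = +2
C4: 2C, 2H → 0 − 2 = -2
C5: 3C, 1Cl → 0 + 1 = +1
C6: 2C, 1H, 1Si → 0 − 1 − 1 = -2
The highest value is +3.

+3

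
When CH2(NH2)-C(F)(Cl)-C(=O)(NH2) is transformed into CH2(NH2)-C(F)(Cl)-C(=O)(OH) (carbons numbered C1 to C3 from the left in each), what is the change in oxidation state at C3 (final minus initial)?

Before: C3 has 1 bond to C, 2 bonds to O, 1 bond to N → oxidation state +3.
After: C3 has 1 bond to C, 3 bonds to O → oxidation state +3.
Δ = +3 − (+3) = 0, so no net redox change at C3.

0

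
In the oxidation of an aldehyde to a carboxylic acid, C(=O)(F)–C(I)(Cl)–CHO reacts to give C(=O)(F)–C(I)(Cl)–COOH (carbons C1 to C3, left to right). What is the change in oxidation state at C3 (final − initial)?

Before: C3 has 1 bond to C, 1 bond to H, 2 bonds to O → oxidation state +1.
After: C3 has 1 bond to C, 3 bonds to O → oxidation state +3.
Δ = +3 − (+1) = +2, so this is an oxidation at C3.

+2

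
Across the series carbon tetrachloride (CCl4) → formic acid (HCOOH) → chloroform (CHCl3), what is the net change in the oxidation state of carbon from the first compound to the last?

Carbon oxidation states along the series — carbon tetrachloride: +4, formic acid: +2, chloroform: +2.
Net change = +2 − (+4) = -2.

-2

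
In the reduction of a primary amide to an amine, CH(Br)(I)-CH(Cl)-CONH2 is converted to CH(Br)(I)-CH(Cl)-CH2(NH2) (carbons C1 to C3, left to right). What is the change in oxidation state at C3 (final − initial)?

Before: C3 has 1 bond to C, 2 bonds to O, 1 bond to N → oxidation state +3.
After: C3 has 1 bond to C, 2 bonds to H, 1 bond to N → oxidation state -1.
Δ = -1 − (+3) = -4, so this is a reduction at C3.

-4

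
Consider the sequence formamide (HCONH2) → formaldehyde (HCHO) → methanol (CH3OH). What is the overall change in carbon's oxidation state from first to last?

Carbon oxidation states along the series — formamide: +2, formaldehyde: 0, methanol: -2.
Net change = -2 − (+2) = -4.

-4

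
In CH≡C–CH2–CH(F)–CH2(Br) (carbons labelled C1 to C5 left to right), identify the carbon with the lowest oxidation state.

Tallying each carbon's bonds:
C1: 3C, 1H → 0 − 1 = -1
C2: 4C → 0 = 0
C3: 2C, 2H → 0 − 2 = -2
C4: 2C, 1H, 1F → 0 − 1 + 1 = 0
C5: 1C, 2H, 1Br → 0 − 2 + 1 = -1
The most reduced carbon is C3 at -2.

C3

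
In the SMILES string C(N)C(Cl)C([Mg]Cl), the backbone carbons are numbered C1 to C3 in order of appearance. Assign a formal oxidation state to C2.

0

Each bond to a more electronegative atom (O, N, halogen) counts +1, each bond to a less electronegative atom (H, metal, B, Si) counts −1, and each C–C bond counts 0.
C2 has one bond to C (0), one bond to C (0), one bond to Cl (+1), one bond to H (-1).
Oxidation state = 0 + 0 + 1 − 1 = 0.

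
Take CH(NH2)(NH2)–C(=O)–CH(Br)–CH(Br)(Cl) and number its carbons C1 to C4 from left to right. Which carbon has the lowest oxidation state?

C3

Count +1 for every bond to an atom more electronegative than carbon and −1 for every bond to one less electronegative; C–C bonds are 0. Tallying each carbon:
C1: 1C, 1H, 2N → 0 − 1 + 2 = +1
C2: 2C, 2O → 0 + 2 = +2
C3: 2C, 1H, 1Br → 0 − 1 + 1 = 0
C4: 1C, 1H, 1Cl, 1Br → 0 − 1 + 1 + 1 = +1
The most reduced carbon is C3 at 0.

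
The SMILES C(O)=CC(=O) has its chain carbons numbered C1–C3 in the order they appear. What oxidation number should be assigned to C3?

+1

Assign +1 per bond to O/N/halogen, −1 per bond to H or an electropositive element, and 0 per bond to carbon.
C3 has one bond to C (0), one bond to H (-1), a double bond to O (2×+1 = +2).
Oxidation state = 0 − 1 + 2 = +1.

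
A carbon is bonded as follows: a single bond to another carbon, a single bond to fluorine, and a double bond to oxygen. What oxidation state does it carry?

+3

Assign +1 per bond to O/N/halogen, −1 per bond to H or an electropositive element, and 0 per bond to carbon.
The carbon has one bond to C (0), a double bond to O (2×+1 = +2), one bond to F (+1).
Oxidation state = 0 + 2 + 1 = +3.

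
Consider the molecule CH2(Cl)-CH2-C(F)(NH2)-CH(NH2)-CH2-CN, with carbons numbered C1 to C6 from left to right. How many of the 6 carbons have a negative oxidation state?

3

Tallying each carbon's bonds:
C1: 1C, 2H, 1Cl → 0 − 2 + 1 = -1
C2: 2C, 2H → 0 − 2 = -2
C3: 2C, 1N, 1F → 0 + 1 + 1 = +2
C4: 2C, 1H, 1N → 0 − 1 + 1 = 0
C5: 2C, 2H → 0 − 2 = -2
C6: 1C, 3N → 0 + 3 = +3
3 carbons (C1, C2, C5) meet the condition.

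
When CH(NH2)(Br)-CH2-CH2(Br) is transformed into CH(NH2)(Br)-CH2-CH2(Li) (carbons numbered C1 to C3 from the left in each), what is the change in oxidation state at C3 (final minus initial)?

Before: C3 has 1 bond to C, 2 bonds to H, 1 bond to Br → oxidation state -1.
After: C3 has 1 bond to C, 2 bonds to H, 1 bond to Li → oxidation state -3.
Δ = -3 − (-1) = -2, so this is a reduction at C3.

-2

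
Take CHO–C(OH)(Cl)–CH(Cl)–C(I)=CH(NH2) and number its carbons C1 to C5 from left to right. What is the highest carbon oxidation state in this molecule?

+2

Tallying each carbon's bonds:
C1: 1C, 1H, 2O → 0 − 1 + 2 = +1
C2: 2C, 1O, 1Cl → 0 + 1 + 1 = +2
C3: 2C, 1H, 1Cl → 0 − 1 + 1 = 0
C4: 3C, 1I → 0 + 1 = +1
C5: 2C, 1H, 1N → 0 − 1 + 1 = 0
The highest value is +2.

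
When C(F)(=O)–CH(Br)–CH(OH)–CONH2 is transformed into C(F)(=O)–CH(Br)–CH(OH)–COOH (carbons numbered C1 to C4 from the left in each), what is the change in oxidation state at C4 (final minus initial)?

0

Before: C4 has 1 bond to C, 2 bonds to O, 1 bond to N → oxidation state +3.
After: C4 has 1 bond to C, 3 bonds to O → oxidation state +3.
Δ = +3 − (+3) = 0, so no net redox change at C4.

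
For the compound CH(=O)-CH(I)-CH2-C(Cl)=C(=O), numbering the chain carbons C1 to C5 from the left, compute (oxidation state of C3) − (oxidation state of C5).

C3: 2C, 2H → 0 − 2 = -2
C5: 2C, 2O → 0 + 2 = +2
Difference: -2 − (+2) = -4.

-4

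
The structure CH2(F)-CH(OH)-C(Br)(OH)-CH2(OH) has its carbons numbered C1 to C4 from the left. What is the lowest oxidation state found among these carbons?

Tallying each carbon's bonds:
C1: 1C, 2H, 1F → 0 − 2 + 1 = -1
C2: 2C, 1H, 1O → 0 − 1 + 1 = 0
C3: 2C, 1O, 1Br → 0 + 1 + 1 = +2
C4: 1C, 2H, 1O → 0 − 2 + 1 = -1
The lowest value is -1.

-1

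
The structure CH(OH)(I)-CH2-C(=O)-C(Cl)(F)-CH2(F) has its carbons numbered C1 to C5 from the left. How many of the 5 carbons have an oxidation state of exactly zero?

Bonds to more-electronegative neighbours contribute +1 each, bonds to H or metals contribute −1 each, and C–C bonds contribute 0. Tallying each carbon:
C1: 1C, 1H, 1O, 1I → 0 − 1 + 1 + 1 = +1
C2: 2C, 2H → 0 − 2 = -2
C3: 2C, 2O → 0 + 2 = +2
C4: 2C, 1F, 1Cl → 0 + 1 + 1 = +2
C5: 1C, 2H, 1F → 0 − 2 + 1 = -1
0 carbons meet the condition.

0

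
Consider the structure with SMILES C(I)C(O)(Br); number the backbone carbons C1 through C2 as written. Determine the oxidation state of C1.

C1 has one bond to C (0), one bond to H (-1), one bond to I (+1), one bond to H (-1).
Oxidation state = 0 − 1 + 1 − 1 = -1.

-1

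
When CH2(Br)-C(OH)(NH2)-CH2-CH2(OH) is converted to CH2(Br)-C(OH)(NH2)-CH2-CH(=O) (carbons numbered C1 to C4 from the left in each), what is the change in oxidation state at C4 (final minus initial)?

Before: C4 has 1 bond to C, 2 bonds to H, 1 bond to O → oxidation state -1.
After: C4 has 1 bond to C, 1 bond to H, 2 bonds to O → oxidation state +1.
Δ = +1 − (-1) = +2, so this is an oxidation at C4.

+2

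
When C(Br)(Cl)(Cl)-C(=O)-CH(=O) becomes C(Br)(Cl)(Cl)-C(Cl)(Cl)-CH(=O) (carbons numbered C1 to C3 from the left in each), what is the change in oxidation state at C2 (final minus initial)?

Before: C2 has 2 bonds to C, 2 bonds to O → oxidation state +2.
After: C2 has 2 bonds to C, 2 bonds to Cl → oxidation state +2.
Δ = +2 − (+2) = 0, so no net redox change at C2.

0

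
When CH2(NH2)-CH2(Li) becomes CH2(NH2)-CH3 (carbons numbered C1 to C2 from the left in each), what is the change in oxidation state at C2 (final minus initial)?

0

Before: C2 has 1 bond to C, 2 bonds to H, 1 bond to Li → oxidation state -3.
After: C2 has 1 bond to C, 3 bonds to H → oxidation state -3.
Δ = -3 − (-3) = 0, so no net redox change at C2.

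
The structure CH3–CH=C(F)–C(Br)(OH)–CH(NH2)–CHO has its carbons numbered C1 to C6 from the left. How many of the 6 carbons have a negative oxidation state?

Assign +1 per bond to O/N/halogen, −1 per bond to H or an electropositive element, and 0 per bond to carbon. Tallying each carbon:
C1: 1C, 3H → 0 − 3 = -3
C2: 3C, 1H → 0 − 1 = -1
C3: 3C, 1F → 0 + 1 = +1
C4: 2C, 1O, 1Br → 0 + 1 + 1 = +2
C5: 2C, 1H, 1N → 0 − 1 + 1 = 0
C6: 1C, 1H, 2O → 0 − 1 + 2 = +1
2 carbons (C1, C2) meet the condition.

2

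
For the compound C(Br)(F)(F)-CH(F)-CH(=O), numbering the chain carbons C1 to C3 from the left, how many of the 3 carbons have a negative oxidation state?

0

Tallying each carbon's bonds:
C1: 1C, 2F, 1Br → 0 + 2 + 1 = +3
C2: 2C, 1H, 1F → 0 − 1 + 1 = 0
C3: 1C, 1H, 2O → 0 − 1 + 2 = +1
0 carbons meet the condition.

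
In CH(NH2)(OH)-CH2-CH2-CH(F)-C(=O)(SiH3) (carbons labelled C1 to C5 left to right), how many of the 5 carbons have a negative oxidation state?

2

Tallying each carbon's bonds:
C1: 1C, 1H, 1O, 1N → 0 − 1 + 1 + 1 = +1
C2: 2C, 2H → 0 − 2 = -2
C3: 2C, 2H → 0 − 2 = -2
C4: 2C, 1H, 1F → 0 − 1 + 1 = 0
C5: 1C, 2O, 1Si → 0 + 2 − 1 = +1
2 carbons (C2, C3) meet the condition.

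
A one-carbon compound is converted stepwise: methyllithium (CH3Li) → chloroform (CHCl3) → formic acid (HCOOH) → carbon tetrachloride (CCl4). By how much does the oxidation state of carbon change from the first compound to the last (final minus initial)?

Carbon oxidation states along the series — methyllithium: -4, chloroform: +2, formic acid: +2, carbon tetrachloride: +4.
Net change = +4 − (-4) = +8.

+8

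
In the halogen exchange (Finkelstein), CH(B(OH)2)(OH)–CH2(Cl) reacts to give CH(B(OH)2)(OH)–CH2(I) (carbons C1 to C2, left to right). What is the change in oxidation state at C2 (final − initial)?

0

Before: C2 has 1 bond to C, 2 bonds to H, 1 bond to Cl → oxidation state -1.
After: C2 has 1 bond to C, 2 bonds to H, 1 bond to I → oxidation state -1.
Δ = -1 − (-1) = 0, so no net redox change at C2.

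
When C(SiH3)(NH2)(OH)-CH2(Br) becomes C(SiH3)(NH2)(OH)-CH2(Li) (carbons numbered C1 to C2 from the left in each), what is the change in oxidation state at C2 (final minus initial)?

-2

Before: C2 has 1 bond to C, 2 bonds to H, 1 bond to Br → oxidation state -1.
After: C2 has 1 bond to C, 2 bonds to H, 1 bond to Li → oxidation state -3.
Δ = -3 − (-1) = -2, so this is a reduction at C2.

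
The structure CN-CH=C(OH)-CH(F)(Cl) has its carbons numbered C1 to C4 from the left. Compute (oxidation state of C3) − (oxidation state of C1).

-2

C3: 3C, 1O → 0 + 1 = +1
C1: 1C, 3N → 0 + 3 = +3
Difference: +1 − (+3) = -2.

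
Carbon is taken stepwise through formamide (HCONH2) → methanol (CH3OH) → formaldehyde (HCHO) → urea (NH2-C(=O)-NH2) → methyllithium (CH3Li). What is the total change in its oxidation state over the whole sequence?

Carbon oxidation states along the series — formamide: +2, methanol: -2, formaldehyde: 0, urea: +4, methyllithium: -4.
Net change = -4 − (+2) = -6.

-6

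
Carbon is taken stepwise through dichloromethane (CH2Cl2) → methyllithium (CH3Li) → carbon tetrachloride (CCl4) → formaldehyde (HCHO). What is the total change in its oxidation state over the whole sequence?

0

Carbon oxidation states along the series — dichloromethane: 0, methyllithium: -4, carbon tetrachloride: +4, formaldehyde: 0.
Net change = 0 − (0) = 0.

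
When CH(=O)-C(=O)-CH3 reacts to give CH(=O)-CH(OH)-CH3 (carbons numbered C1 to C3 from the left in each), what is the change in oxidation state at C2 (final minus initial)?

Before: C2 has 2 bonds to C, 2 bonds to O → oxidation state +2.
After: C2 has 2 bonds to C, 1 bond to H, 1 bond to O → oxidation state 0.
Δ = 0 − (+2) = -2, so this is a reduction at C2.

-2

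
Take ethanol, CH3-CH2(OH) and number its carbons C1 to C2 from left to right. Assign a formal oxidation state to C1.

Count +1 for every bond to an atom more electronegative than carbon and −1 for every bond to one less electronegative; C–C bonds are 0.
C1 has one bond to H (-1), one bond to H (-1), one bond to H (-1), one bond to C (0).
Oxidation state = -1 − 1 − 1 + 0 = -3.

-3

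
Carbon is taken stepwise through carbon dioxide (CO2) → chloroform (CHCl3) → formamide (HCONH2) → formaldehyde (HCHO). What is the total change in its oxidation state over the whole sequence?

Carbon oxidation states along the series — carbon dioxide: +4, chloroform: +2, formamide: +2, formaldehyde: 0.
Net change = 0 − (+4) = -4.

-4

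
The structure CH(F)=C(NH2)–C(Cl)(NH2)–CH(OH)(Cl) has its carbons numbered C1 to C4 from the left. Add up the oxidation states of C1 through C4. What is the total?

+4

Tallying each carbon's bonds:
C1: 2C, 1H, 1F → 0 − 1 + 1 = 0
C2: 3C, 1N → 0 + 1 = +1
C3: 2C, 1N, 1Cl → 0 + 1 + 1 = +2
C4: 1C, 1H, 1O, 1Cl → 0 − 1 + 1 + 1 = +1
Sum = 0 + 1 + 2 + 1 = +4.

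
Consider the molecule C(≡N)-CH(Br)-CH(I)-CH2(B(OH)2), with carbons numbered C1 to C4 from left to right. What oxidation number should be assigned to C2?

C2 has one bond to C (0), one bond to C (0), one bond to H (-1), one bond to Br (+1).
Oxidation state = 0 + 0 − 1 + 1 = 0.

0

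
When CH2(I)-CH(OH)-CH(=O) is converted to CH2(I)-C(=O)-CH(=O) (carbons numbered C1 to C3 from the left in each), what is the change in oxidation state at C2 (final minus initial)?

Before: C2 has 2 bonds to C, 1 bond to H, 1 bond to O → oxidation state 0.
After: C2 has 2 bonds to C, 2 bonds to O → oxidation state +2.
Δ = +2 − (0) = +2, so this is an oxidation at C2.

+2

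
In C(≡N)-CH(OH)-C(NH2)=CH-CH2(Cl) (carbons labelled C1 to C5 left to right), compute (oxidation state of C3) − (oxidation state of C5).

+2

C3: 3C, 1N → 0 + 1 = +1
C5: 1C, 2H, 1Cl → 0 − 2 + 1 = -1
Difference: +1 − (-1) = +2.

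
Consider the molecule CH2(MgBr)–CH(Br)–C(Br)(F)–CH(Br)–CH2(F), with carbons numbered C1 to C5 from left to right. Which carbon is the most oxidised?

C3

Count +1 for every bond to an atom more electronegative than carbon and −1 for every bond to one less electronegative; C–C bonds are 0. Tallying each carbon:
C1: 1C, 2H, 1Mg → 0 − 2 − 1 = -3
C2: 2C, 1H, 1Br → 0 − 1 + 1 = 0
C3: 2C, 1F, 1Br → 0 + 1 + 1 = +2
C4: 2C, 1H, 1Br → 0 − 1 + 1 = 0
C5: 1C, 2H, 1F → 0 − 2 + 1 = -1
The most oxidised carbon is C3 at +2.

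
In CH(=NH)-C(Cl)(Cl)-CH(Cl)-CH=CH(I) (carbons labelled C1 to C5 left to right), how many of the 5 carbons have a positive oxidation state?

Tallying each carbon's bonds:
C1: 1C, 1H, 2N → 0 − 1 + 2 = +1
C2: 2C, 2Cl → 0 + 2 = +2
C3: 2C, 1H, 1Cl → 0 − 1 + 1 = 0
C4: 3C, 1H → 0 − 1 = -1
C5: 2C, 1H, 1I → 0 − 1 + 1 = 0
2 carbons (C1, C2) meet the condition.

2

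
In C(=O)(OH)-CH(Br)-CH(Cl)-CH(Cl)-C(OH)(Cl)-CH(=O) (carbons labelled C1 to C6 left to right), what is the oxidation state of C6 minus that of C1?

-2

C6: 1C, 1H, 2O → 0 − 1 + 2 = +1
C1: 1C, 3O → 0 + 3 = +3
Difference: +1 − (+3) = -2.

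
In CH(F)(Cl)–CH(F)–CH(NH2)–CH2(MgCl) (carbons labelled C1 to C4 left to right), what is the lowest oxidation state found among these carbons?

Assign +1 per bond to O/N/halogen, −1 per bond to H or an electropositive element, and 0 per bond to carbon. Tallying each carbon:
C1: 1C, 1H, 1F, 1Cl → 0 − 1 + 1 + 1 = +1
C2: 2C, 1H, 1F → 0 − 1 + 1 = 0
C3: 2C, 1H, 1N → 0 − 1 + 1 = 0
C4: 1C, 2H, 1Mg → 0 − 2 − 1 = -3
The lowest value is -3.

-3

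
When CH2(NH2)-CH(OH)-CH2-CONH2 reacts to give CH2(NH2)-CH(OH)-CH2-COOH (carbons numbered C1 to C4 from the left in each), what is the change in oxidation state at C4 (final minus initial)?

Before: C4 has 1 bond to C, 2 bonds to O, 1 bond to N → oxidation state +3.
After: C4 has 1 bond to C, 3 bonds to O → oxidation state +3.
Δ = +3 − (+3) = 0, so no net redox change at C4.

0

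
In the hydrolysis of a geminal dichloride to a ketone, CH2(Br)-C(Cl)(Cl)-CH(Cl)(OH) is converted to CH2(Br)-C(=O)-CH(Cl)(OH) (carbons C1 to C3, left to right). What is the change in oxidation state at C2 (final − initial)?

0

Before: C2 has 2 bonds to C, 2 bonds to Cl → oxidation state +2.
After: C2 has 2 bonds to C, 2 bonds to O → oxidation state +2.
Δ = +2 − (+2) = 0, so no net redox change at C2.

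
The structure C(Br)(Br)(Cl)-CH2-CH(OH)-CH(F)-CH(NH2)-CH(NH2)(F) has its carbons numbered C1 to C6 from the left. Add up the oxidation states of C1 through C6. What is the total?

+2

Assign +1 per bond to O/N/halogen, −1 per bond to H or an electropositive element, and 0 per bond to carbon. Tallying each carbon:
C1: 1C, 1Cl, 2Br → 0 + 1 + 2 = +3
C2: 2C, 2H → 0 − 2 = -2
C3: 2C, 1H, 1O → 0 − 1 + 1 = 0
C4: 2C, 1H, 1F → 0 − 1 + 1 = 0
C5: 2C, 1H, 1N → 0 − 1 + 1 = 0
C6: 1C, 1H, 1N, 1F → 0 − 1 + 1 + 1 = +1
Sum = +3 − 2 + 0 + 0 + 0 + 1 = +2.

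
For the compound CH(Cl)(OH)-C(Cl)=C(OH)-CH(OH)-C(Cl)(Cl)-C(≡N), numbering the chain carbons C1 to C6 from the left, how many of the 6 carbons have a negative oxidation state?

0

Bonds to more-electronegative neighbours contribute +1 each, bonds to H or metals contribute −1 each, and C–C bonds contribute 0. Tallying each carbon:
C1: 1C, 1H, 1O, 1Cl → 0 − 1 + 1 + 1 = +1
C2: 3C, 1Cl → 0 + 1 = +1
C3: 3C, 1O → 0 + 1 = +1
C4: 2C, 1H, 1O → 0 − 1 + 1 = 0
C5: 2C, 2Cl → 0 + 2 = +2
C6: 1C, 3N → 0 + 3 = +3
0 carbons meet the condition.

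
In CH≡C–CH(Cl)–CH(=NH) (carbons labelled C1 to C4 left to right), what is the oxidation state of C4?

Assign +1 per bond to O/N/halogen, −1 per bond to H or an electropositive element, and 0 per bond to carbon.
C4 has one bond to C (0), one bond to H (-1), a double bond to N (2×+1 = +2).
Oxidation state = 0 − 1 + 2 = +1.

+1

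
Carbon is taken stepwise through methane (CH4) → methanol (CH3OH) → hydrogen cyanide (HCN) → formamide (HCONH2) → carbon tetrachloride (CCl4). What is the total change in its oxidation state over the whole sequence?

+8

Carbon oxidation states along the series — methane: -4, methanol: -2, hydrogen cyanide: +2, formamide: +2, carbon tetrachloride: +4.
Net change = +4 − (-4) = +8.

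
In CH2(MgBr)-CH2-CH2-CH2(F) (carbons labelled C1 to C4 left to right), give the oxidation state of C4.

Each bond to a more electronegative atom (O, N, halogen) counts +1, each bond to a less electronegative atom (H, metal, B, Si) counts −1, and each C–C bond counts 0.
C4 has one bond to C (0), one bond to H (-1), one bond to H (-1), one bond to F (+1).
Oxidation state = 0 − 1 − 1 + 1 = -1.

-1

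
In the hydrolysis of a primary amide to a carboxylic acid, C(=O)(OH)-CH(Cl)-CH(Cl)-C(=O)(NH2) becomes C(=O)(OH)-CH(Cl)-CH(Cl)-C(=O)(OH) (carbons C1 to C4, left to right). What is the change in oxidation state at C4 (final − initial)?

Before: C4 has 1 bond to C, 2 bonds to O, 1 bond to N → oxidation state +3.
After: C4 has 1 bond to C, 3 bonds to O → oxidation state +3.
Δ = +3 − (+3) = 0, so no net redox change at C4.

0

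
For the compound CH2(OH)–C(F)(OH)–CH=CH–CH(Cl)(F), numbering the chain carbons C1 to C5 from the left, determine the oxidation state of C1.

-1

Bonds to more-electronegative neighbours contribute +1 each, bonds to H or metals contribute −1 each, and C–C bonds contribute 0.
C1 has one bond to C (0), one bond to O (+1), one bond to H (-1), one bond to H (-1).
Oxidation state = 0 + 1 − 1 − 1 = -1.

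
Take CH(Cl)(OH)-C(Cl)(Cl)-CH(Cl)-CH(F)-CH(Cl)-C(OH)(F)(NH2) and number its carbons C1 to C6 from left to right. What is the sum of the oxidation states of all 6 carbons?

Tallying each carbon's bonds:
C1: 1C, 1H, 1O, 1Cl → 0 − 1 + 1 + 1 = +1
C2: 2C, 2Cl → 0 + 2 = +2
C3: 2C, 1H, 1Cl → 0 − 1 + 1 = 0
C4: 2C, 1H, 1F → 0 − 1 + 1 = 0
C5: 2C, 1H, 1Cl → 0 − 1 + 1 = 0
C6: 1C, 1O, 1N, 1F → 0 + 1 + 1 + 1 = +3
Sum = +1 + 2 + 0 + 0 + 0 + 3 = +6.

+6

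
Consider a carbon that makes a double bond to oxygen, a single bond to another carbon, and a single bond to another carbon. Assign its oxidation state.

+2

Bonds to more-electronegative neighbours contribute +1 each, bonds to H or metals contribute −1 each, and C–C bonds contribute 0.
The carbon has one bond to C (0), one bond to C (0), a double bond to O (2×+1 = +2).
Oxidation state = 0 + 0 + 2 = +2.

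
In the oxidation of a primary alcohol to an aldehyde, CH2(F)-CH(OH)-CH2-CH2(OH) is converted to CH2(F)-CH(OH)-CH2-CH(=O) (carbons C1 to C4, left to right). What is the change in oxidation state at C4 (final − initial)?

+2

Before: C4 has 1 bond to C, 2 bonds to H, 1 bond to O → oxidation state -1.
After: C4 has 1 bond to C, 1 bond to H, 2 bonds to O → oxidation state +1.
Δ = +1 − (-1) = +2, so this is an oxidation at C4.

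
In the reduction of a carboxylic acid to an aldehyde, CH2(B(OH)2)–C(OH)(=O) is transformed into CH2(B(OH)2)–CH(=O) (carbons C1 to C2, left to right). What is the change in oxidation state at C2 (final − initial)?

Before: C2 has 1 bond to C, 3 bonds to O → oxidation state +3.
After: C2 has 1 bond to C, 1 bond to H, 2 bonds to O → oxidation state +1.
Δ = +1 − (+3) = -2, so this is a reduction at C2.

-2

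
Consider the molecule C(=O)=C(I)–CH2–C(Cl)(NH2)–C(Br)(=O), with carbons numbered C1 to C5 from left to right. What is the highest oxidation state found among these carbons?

Assign +1 per bond to O/N/halogen, −1 per bond to H or an electropositive element, and 0 per bond to carbon. Tallying each carbon:
C1: 2C, 2O → 0 + 2 = +2
C2: 3C, 1I → 0 + 1 = +1
C3: 2C, 2H → 0 − 2 = -2
C4: 2C, 1N, 1Cl → 0 + 1 + 1 = +2
C5: 1C, 2O, 1Br → 0 + 2 + 1 = +3
The highest value is +3.

+3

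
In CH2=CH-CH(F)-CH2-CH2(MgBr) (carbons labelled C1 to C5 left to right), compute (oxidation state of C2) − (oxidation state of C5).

C2: 3C, 1H → 0 − 1 = -1
C5: 1C, 2H, 1Mg → 0 − 2 − 1 = -3
Difference: -1 − (-3) = +2.

+2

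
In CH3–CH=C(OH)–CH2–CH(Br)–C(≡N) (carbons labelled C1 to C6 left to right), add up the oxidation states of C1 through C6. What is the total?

-2

Tallying each carbon's bonds:
C1: 1C, 3H → 0 − 3 = -3
C2: 3C, 1H → 0 − 1 = -1
C3: 3C, 1O → 0 + 1 = +1
C4: 2C, 2H → 0 − 2 = -2
C5: 2C, 1H, 1Br → 0 − 1 + 1 = 0
C6: 1C, 3N → 0 + 3 = +3
Sum = -3 − 1 + 1 − 2 + 0 + 3 = -2.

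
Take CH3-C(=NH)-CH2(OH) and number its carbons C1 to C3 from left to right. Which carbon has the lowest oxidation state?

C1

Tallying each carbon's bonds:
C1: 1C, 3H → 0 − 3 = -3
C2: 2C, 2N → 0 + 2 = +2
C3: 1C, 2H, 1O → 0 − 2 + 1 = -1
The most reduced carbon is C1 at -3.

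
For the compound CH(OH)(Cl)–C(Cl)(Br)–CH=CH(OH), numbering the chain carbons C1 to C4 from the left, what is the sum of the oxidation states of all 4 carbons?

Assign +1 per bond to O/N/halogen, −1 per bond to H or an electropositive element, and 0 per bond to carbon. Tallying each carbon:
C1: 1C, 1H, 1O, 1Cl → 0 − 1 + 1 + 1 = +1
C2: 2C, 1Cl, 1Br → 0 + 1 + 1 = +2
C3: 3C, 1H → 0 − 1 = -1
C4: 2C, 1H, 1O → 0 − 1 + 1 = 0
Sum = +1 + 2 − 1 + 0 = +2.

+2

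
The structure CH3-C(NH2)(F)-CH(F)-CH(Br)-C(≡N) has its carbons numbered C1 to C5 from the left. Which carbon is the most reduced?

Tallying each carbon's bonds:
C1: 1C, 3H → 0 − 3 = -3
C2: 2C, 1N, 1F → 0 + 1 + 1 = +2
C3: 2C, 1H, 1F → 0 − 1 + 1 = 0
C4: 2C, 1H, 1Br → 0 − 1 + 1 = 0
C5: 1C, 3N → 0 + 3 = +3
The most reduced carbon is C1 at -3.

C1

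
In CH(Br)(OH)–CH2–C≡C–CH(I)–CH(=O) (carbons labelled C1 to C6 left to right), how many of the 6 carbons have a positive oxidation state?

Tallying each carbon's bonds:
C1: 1C, 1H, 1O, 1Br → 0 − 1 + 1 + 1 = +1
C2: 2C, 2H → 0 − 2 = -2
C3: 4C → 0 = 0
C4: 4C → 0 = 0
C5: 2C, 1H, 1I → 0 − 1 + 1 = 0
C6: 1C, 1H, 2O → 0 − 1 + 2 = +1
2 carbons (C1, C6) meet the condition.

2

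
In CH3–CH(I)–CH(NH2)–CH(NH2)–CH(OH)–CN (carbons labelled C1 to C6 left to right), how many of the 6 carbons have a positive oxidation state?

Tallying each carbon's bonds:
C1: 1C, 3H → 0 − 3 = -3
C2: 2C, 1H, 1I → 0 − 1 + 1 = 0
C3: 2C, 1H, 1N → 0 − 1 + 1 = 0
C4: 2C, 1H, 1N → 0 − 1 + 1 = 0
C5: 2C, 1H, 1O → 0 − 1 + 1 = 0
C6: 1C, 3N → 0 + 3 = +3
1 carbon (C6) meets the condition.

1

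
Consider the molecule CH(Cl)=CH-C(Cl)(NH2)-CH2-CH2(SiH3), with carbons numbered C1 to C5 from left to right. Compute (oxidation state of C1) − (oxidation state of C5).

+3

C1: 2C, 1H, 1Cl → 0 − 1 + 1 = 0
C5: 1C, 2H, 1Si → 0 − 2 − 1 = -3
Difference: 0 − (-3) = +3.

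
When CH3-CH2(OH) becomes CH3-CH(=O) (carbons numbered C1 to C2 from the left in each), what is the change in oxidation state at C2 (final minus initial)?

Before: C2 has 1 bond to C, 2 bonds to H, 1 bond to O → oxidation state -1.
After: C2 has 1 bond to C, 1 bond to H, 2 bonds to O → oxidation state +1.
Δ = +1 − (-1) = +2, so this is an oxidation at C2.

+2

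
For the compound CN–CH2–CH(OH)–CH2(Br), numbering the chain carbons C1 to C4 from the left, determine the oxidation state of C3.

0

C3 has one bond to C (0), one bond to C (0), one bond to H (-1), one bond to O (+1).
Oxidation state = 0 + 0 − 1 + 1 = 0.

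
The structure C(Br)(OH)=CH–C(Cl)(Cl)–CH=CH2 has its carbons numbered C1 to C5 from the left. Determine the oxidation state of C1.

+2

C1 has a double bond to C (2×0 = 0), one bond to Br (+1), one bond to O (+1).
Oxidation state = 0 + 1 + 1 = +2.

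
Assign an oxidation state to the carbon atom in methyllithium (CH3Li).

-4

Count +1 for every bond to an atom more electronegative than carbon and −1 for every bond to one less electronegative; C–C bonds are 0.
The carbon has one bond to H (-1), one bond to H (-1), one bond to H (-1), one bond to Li (-1).
Oxidation state = -1 − 1 − 1 − 1 = -4.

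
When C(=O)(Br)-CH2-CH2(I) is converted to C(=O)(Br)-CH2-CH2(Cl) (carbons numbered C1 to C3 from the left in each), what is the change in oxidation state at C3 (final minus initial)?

Before: C3 has 1 bond to C, 2 bonds to H, 1 bond to I → oxidation state -1.
After: C3 has 1 bond to C, 2 bonds to H, 1 bond to Cl → oxidation state -1.
Δ = -1 − (-1) = 0, so no net redox change at C3.

0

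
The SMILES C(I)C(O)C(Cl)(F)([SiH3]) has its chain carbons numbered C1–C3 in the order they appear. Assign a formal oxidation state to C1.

-1

C1 has one bond to C (0), one bond to I (+1), one bond to H (-1), one bond to H (-1).
Oxidation state = 0 + 1 − 1 − 1 = -1.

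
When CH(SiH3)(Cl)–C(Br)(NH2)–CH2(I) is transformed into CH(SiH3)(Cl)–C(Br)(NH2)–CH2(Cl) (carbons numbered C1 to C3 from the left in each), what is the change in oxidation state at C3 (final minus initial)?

Before: C3 has 1 bond to C, 2 bonds to H, 1 bond to I → oxidation state -1.
After: C3 has 1 bond to C, 2 bonds to H, 1 bond to Cl → oxidation state -1.
Δ = -1 − (-1) = 0, so no net redox change at C3.

0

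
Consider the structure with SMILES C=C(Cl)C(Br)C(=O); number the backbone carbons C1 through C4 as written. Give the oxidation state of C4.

+1

C4 has one bond to C (0), a double bond to O (2×+1 = +2), one bond to H (-1).
Oxidation state = 0 + 2 − 1 = +1.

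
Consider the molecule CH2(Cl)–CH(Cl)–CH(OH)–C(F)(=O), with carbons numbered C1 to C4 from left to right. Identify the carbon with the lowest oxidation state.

C1

Each bond to a more electronegative atom (O, N, halogen) counts +1, each bond to a less electronegative atom (H, metal, B, Si) counts −1, and each C–C bond counts 0. Tallying each carbon:
C1: 1C, 2H, 1Cl → 0 − 2 + 1 = -1
C2: 2C, 1H, 1Cl → 0 − 1 + 1 = 0
C3: 2C, 1H, 1O → 0 − 1 + 1 = 0
C4: 1C, 2O, 1F → 0 + 2 + 1 = +3
The most reduced carbon is C1 at -1.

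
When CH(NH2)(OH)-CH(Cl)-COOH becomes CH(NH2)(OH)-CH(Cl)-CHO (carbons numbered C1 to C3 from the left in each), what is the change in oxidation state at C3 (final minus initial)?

-2

Before: C3 has 1 bond to C, 3 bonds to O → oxidation state +3.
After: C3 has 1 bond to C, 1 bond to H, 2 bonds to O → oxidation state +1.
Δ = +1 − (+3) = -2, so this is a reduction at C3.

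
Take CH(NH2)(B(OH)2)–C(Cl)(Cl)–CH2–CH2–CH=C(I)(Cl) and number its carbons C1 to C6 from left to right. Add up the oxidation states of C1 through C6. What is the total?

-2

Tallying each carbon's bonds:
C1: 1C, 1H, 1N, 1B → 0 − 1 + 1 − 1 = -1
C2: 2C, 2Cl → 0 + 2 = +2
C3: 2C, 2H → 0 − 2 = -2
C4: 2C, 2H → 0 − 2 = -2
C5: 3C, 1H → 0 − 1 = -1
C6: 2C, 1Cl, 1I → 0 + 1 + 1 = +2
Sum = -1 + 2 − 2 − 2 − 1 + 2 = -2.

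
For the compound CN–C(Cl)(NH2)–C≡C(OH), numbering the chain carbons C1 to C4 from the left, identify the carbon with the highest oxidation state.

C1

Tallying each carbon's bonds:
C1: 1C, 3N → 0 + 3 = +3
C2: 2C, 1N, 1Cl → 0 + 1 + 1 = +2
C3: 4C → 0 = 0
C4: 3C, 1O → 0 + 1 = +1
The most oxidised carbon is C1 at +3.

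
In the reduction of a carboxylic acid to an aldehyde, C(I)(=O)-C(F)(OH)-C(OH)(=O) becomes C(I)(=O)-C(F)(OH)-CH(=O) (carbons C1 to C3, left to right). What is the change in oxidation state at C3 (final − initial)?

Before: C3 has 1 bond to C, 3 bonds to O → oxidation state +3.
After: C3 has 1 bond to C, 1 bond to H, 2 bonds to O → oxidation state +1.
Δ = +1 − (+3) = -2, so this is a reduction at C3.

-2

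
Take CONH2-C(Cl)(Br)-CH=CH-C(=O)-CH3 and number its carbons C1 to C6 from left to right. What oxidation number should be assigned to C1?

Count +1 for every bond to an atom more electronegative than carbon and −1 for every bond to one less electronegative; C–C bonds are 0.
C1 has one bond to C (0), a double bond to O (2×+1 = +2), one bond to N (+1).
Oxidation state = 0 + 2 + 1 = +3.

+3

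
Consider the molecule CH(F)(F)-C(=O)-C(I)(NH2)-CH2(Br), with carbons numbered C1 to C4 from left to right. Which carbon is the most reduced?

Each bond to a more electronegative atom (O, N, halogen) counts +1, each bond to a less electronegative atom (H, metal, B, Si) counts −1, and each C–C bond counts 0. Tallying each carbon:
C1: 1C, 1H, 2F → 0 − 1 + 2 = +1
C2: 2C, 2O → 0 + 2 = +2
C3: 2C, 1N, 1I → 0 + 1 + 1 = +2
C4: 1C, 2H, 1Br → 0 − 2 + 1 = -1
The most reduced carbon is C4 at -1.

C4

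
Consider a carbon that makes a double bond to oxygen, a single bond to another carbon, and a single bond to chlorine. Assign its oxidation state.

+3

The carbon has one bond to C (0), a double bond to O (2×+1 = +2), one bond to Cl (+1).
Oxidation state = 0 + 2 + 1 = +3.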